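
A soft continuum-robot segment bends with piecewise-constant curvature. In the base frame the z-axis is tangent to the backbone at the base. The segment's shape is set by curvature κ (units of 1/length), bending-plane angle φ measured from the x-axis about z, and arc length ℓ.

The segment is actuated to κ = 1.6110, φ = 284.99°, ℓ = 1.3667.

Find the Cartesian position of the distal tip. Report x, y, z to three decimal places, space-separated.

0.255 -0.953 0.501

θ = κ·ℓ = 1.6110 × 1.3667 = 2.20175 rad
ρ = (1 − cos θ)/κ = (1 − -0.58992)/1.6110 = 0.98691
z = sin θ / κ = 0.80746/1.6110 = 0.50122
x = ρ cos φ = 0.98691 × cos(284.99°) = 0.25527
y = ρ sin φ = 0.98691 × sin(284.99°) = -0.95333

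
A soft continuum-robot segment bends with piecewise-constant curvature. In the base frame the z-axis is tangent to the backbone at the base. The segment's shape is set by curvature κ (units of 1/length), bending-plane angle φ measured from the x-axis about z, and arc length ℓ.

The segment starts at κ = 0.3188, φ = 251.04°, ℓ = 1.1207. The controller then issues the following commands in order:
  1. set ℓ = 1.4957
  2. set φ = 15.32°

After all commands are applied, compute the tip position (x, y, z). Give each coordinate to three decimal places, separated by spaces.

initial: κ=0.3188, φ=251.04°, ℓ=1.1207
cmd 1: set ℓ=1.4957 → (κ,φ,ℓ)=(0.3188,251.04°,1.4957) → tip=(-0.1137,-0.3309,1.4397)
cmd 2: set φ=15.32° → (κ,φ,ℓ)=(0.3188,15.32°,1.4957) → tip=(0.3375,0.0924,1.4397)

0.337 0.092 1.440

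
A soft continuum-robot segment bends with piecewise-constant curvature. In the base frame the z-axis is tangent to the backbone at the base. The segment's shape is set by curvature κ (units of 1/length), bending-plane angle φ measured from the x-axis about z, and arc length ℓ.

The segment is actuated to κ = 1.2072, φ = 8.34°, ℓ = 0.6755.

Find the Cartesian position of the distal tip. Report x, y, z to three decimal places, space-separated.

0.258 0.038 0.603

θ = κ·ℓ = 1.2072 × 0.6755 = 0.81546 rad
ρ = (1 − cos θ)/κ = (1 − 0.68553)/1.2072 = 0.26049
z = sin θ / κ = 0.72804/1.2072 = 0.60308
x = ρ cos φ = 0.26049 × cos(8.34°) = 0.25774
y = ρ sin φ = 0.26049 × sin(8.34°) = 0.03778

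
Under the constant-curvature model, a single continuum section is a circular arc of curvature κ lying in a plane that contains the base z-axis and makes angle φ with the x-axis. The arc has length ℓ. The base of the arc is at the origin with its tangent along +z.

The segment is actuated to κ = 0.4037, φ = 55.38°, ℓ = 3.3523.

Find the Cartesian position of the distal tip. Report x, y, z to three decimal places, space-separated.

θ = κ·ℓ = 0.4037 × 3.3523 = 1.35332 rad
ρ = (1 − cos θ)/κ = (1 − 0.21576)/0.4037 = 1.94262
z = sin θ / κ = 0.97645/0.4037 = 2.41874
x = ρ cos φ = 1.94262 × cos(55.38°) = 1.10367
y = ρ sin φ = 1.94262 × sin(55.38°) = 1.59866

1.104 1.599 2.419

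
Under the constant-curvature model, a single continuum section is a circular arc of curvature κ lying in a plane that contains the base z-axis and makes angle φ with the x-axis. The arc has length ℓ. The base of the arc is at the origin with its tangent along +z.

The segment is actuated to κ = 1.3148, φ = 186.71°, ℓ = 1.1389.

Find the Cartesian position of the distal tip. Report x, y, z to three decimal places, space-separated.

-0.700 -0.082 0.759

θ = κ·ℓ = 1.3148 × 1.1389 = 1.49743 rad
ρ = (1 − cos θ)/κ = (1 − 0.07330)/1.3148 = 0.70482
z = sin θ / κ = 0.99731/1.3148 = 0.75853
x = ρ cos φ = 0.70482 × cos(186.71°) = -0.69999
y = ρ sin φ = 0.70482 × sin(186.71°) = -0.08235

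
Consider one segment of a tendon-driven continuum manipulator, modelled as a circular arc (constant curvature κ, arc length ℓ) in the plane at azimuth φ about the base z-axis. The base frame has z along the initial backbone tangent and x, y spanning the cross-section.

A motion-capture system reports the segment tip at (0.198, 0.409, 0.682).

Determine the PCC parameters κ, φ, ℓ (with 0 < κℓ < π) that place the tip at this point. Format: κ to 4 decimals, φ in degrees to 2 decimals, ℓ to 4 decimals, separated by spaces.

1.3532 64.17 0.8687

ρ = √(x²+y²) = √(0.198² + 0.409²) = 0.45441
φ = atan2(y, x) mod 360° = atan2(0.409, 0.198) = 64.1680°
|p|² = ρ² + z² = 0.45441² + 0.682² = 0.67161
κ = 2ρ / |p|² = 2×0.45441 / 0.67161 = 1.35319
θ = 2·atan2(ρ, z) = 2·atan2(0.45441, 0.682) = 1.17548 rad
ℓ = θ/κ = 1.17548/1.35319 = 0.86867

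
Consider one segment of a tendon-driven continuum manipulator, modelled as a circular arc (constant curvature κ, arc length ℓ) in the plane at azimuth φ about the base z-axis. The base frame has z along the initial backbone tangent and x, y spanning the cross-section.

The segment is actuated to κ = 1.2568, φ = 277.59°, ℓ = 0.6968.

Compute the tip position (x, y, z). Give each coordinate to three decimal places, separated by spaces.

θ = κ·ℓ = 1.2568 × 0.6968 = 0.87574 rad
ρ = (1 − cos θ)/κ = (1 − 0.64043)/1.2568 = 0.28610
z = sin θ / κ = 0.76802/1.2568 = 0.61109
x = ρ cos φ = 0.28610 × cos(277.59°) = 0.03779
y = ρ sin φ = 0.28610 × sin(277.59°) = -0.28359

0.038 -0.284 0.611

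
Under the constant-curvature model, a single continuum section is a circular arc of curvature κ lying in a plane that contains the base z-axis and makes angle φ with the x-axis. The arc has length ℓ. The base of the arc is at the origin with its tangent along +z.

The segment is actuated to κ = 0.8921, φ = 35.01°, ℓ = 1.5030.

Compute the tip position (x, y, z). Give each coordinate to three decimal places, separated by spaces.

θ = κ·ℓ = 0.8921 × 1.5030 = 1.34083 rad
ρ = (1 − cos θ)/κ = (1 − 0.22795)/0.8921 = 0.86543
z = sin θ / κ = 0.97367/0.8921 = 1.09144
x = ρ cos φ = 0.86543 × cos(35.01°) = 0.70883
y = ρ sin φ = 0.86543 × sin(35.01°) = 0.49651

0.709 0.497 1.091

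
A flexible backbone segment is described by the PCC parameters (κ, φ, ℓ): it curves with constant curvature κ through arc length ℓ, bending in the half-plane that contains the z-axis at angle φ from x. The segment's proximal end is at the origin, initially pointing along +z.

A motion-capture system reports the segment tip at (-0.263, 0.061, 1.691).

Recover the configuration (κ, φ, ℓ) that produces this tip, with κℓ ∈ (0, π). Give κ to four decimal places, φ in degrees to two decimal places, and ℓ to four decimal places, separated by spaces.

ρ = √(x²+y²) = √(-0.263² + 0.061²) = 0.26998
φ = atan2(y, x) mod 360° = atan2(0.061, -0.263) = 166.9418°
|p|² = ρ² + z² = 0.26998² + 1.691² = 2.93237
κ = 2ρ / |p|² = 2×0.26998 / 2.93237 = 0.18414
θ = 2·atan2(ρ, z) = 2·atan2(0.26998, 1.691) = 0.31664 rad
ℓ = θ/κ = 0.31664/0.18414 = 1.71959

0.1841 166.94 1.7196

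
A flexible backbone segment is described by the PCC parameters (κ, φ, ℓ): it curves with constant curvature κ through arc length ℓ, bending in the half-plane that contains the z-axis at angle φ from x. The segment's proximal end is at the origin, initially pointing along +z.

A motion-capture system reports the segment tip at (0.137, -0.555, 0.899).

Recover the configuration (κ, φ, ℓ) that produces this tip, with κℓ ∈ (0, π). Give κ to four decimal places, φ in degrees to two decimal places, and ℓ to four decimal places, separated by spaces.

1.0073 283.87 1.1245

ρ = √(x²+y²) = √(0.137² + -0.555²) = 0.57166
φ = atan2(y, x) mod 360° = atan2(-0.555, 0.137) = 283.8661°
|p|² = ρ² + z² = 0.57166² + 0.899² = 1.13500
κ = 2ρ / |p|² = 2×0.57166 / 1.13500 = 1.00733
θ = 2·atan2(ρ, z) = 2·atan2(0.57166, 0.899) = 1.13277 rad
ℓ = θ/κ = 1.13277/1.00733 = 1.12453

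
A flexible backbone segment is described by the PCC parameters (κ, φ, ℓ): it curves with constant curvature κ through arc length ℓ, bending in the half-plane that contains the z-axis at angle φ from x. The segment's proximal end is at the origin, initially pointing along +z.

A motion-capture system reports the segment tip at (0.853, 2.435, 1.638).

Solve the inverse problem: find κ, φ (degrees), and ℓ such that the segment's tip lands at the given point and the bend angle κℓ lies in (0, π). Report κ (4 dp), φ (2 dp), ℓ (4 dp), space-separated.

0.5525 70.69 3.6386

ρ = √(x²+y²) = √(0.853² + 2.435²) = 2.58008
φ = atan2(y, x) mod 360° = atan2(2.435, 0.853) = 70.6942°
|p|² = ρ² + z² = 2.58008² + 1.638² = 9.33988
κ = 2ρ / |p|² = 2×2.58008 / 9.33988 = 0.55249
θ = 2·atan2(ρ, z) = 2·atan2(2.58008, 1.638) = 2.01027 rad
ℓ = θ/κ = 2.01027/0.55249 = 3.63858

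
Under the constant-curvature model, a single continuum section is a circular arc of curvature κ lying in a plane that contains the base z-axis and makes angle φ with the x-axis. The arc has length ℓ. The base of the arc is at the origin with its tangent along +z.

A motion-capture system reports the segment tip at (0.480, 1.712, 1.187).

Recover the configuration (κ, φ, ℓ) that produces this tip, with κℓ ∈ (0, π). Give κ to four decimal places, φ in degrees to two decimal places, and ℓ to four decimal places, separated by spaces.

ρ = √(x²+y²) = √(0.480² + 1.712²) = 1.77802
φ = atan2(y, x) mod 360° = atan2(1.712, 0.480) = 74.3379°
|p|² = ρ² + z² = 1.77802² + 1.187² = 4.57031
κ = 2ρ / |p|² = 2×1.77802 / 4.57031 = 0.77807
θ = 2·atan2(ρ, z) = 2·atan2(1.77802, 1.187) = 1.96430 rad
ℓ = θ/κ = 1.96430/0.77807 = 2.52457

0.7781 74.34 2.5246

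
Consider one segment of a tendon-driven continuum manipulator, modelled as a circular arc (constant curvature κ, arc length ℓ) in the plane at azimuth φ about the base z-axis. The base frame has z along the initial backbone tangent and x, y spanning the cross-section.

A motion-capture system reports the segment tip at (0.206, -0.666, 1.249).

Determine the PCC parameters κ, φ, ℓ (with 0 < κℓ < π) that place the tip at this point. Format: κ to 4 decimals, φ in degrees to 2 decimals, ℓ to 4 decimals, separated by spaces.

ρ = √(x²+y²) = √(0.206² + -0.666²) = 0.69713
φ = atan2(y, x) mod 360° = atan2(-0.666, 0.206) = 287.1873°
|p|² = ρ² + z² = 0.69713² + 1.249² = 2.04599
κ = 2ρ / |p|² = 2×0.69713 / 2.04599 = 0.68146
θ = 2·atan2(ρ, z) = 2·atan2(0.69713, 1.249) = 1.01816 rad
ℓ = θ/κ = 1.01816/0.68146 = 1.49409

0.6815 287.19 1.4941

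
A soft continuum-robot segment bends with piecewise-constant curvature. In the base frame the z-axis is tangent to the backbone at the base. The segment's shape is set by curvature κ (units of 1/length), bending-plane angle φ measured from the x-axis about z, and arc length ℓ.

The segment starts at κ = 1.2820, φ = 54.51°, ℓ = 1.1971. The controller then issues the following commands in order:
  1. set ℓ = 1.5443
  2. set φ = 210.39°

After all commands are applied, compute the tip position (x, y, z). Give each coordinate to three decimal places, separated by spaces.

initial: κ=1.2820, φ=54.51°, ℓ=1.1971
cmd 1: set ℓ=1.5443 → (κ,φ,ℓ)=(1.2820,54.51°,1.5443) → tip=(0.6330,0.8877,0.7157)
cmd 2: set φ=210.39° → (κ,φ,ℓ)=(1.2820,210.39°,1.5443) → tip=(-0.9404,-0.5515,0.7157)

-0.940 -0.552 0.716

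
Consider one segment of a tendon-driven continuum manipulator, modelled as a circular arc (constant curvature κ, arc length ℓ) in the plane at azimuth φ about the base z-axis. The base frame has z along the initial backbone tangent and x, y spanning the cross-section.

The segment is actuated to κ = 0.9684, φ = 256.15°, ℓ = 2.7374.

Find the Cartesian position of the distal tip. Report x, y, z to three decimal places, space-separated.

-0.465 -1.887 0.487

θ = κ·ℓ = 0.9684 × 2.7374 = 2.65090 rad
ρ = (1 − cos θ)/κ = (1 − -0.88201)/0.9684 = 1.94342
z = sin θ / κ = 0.47124/0.9684 = 0.48662
x = ρ cos φ = 1.94342 × cos(256.15°) = -0.46522
y = ρ sin φ = 1.94342 × sin(256.15°) = -1.88691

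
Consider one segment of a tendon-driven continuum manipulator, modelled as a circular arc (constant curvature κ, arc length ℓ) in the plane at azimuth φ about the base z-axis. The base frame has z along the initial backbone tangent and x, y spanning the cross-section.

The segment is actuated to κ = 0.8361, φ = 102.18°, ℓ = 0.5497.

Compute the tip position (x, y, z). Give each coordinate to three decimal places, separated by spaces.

θ = κ·ℓ = 0.8361 × 0.5497 = 0.45960 rad
ρ = (1 − cos θ)/κ = (1 − 0.89623)/0.8361 = 0.12411
z = sin θ / κ = 0.44359/0.8361 = 0.53055
x = ρ cos φ = 0.12411 × cos(102.18°) = -0.02619
y = ρ sin φ = 0.12411 × sin(102.18°) = 0.12132

-0.026 0.121 0.531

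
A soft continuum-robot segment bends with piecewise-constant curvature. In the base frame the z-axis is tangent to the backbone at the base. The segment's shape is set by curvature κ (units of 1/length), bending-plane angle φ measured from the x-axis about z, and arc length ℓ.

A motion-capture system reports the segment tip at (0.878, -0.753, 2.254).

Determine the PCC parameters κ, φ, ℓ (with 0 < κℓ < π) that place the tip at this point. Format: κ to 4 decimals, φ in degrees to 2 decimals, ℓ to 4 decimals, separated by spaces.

0.3604 319.38 2.6309

ρ = √(x²+y²) = √(0.878² + -0.753²) = 1.15667
φ = atan2(y, x) mod 360° = atan2(-0.753, 0.878) = 319.3826°
|p|² = ρ² + z² = 1.15667² + 2.254² = 6.41841
κ = 2ρ / |p|² = 2×1.15667 / 6.41841 = 0.36042
θ = 2·atan2(ρ, z) = 2·atan2(1.15667, 2.254) = 0.94825 rad
ℓ = θ/κ = 0.94825/0.36042 = 2.63093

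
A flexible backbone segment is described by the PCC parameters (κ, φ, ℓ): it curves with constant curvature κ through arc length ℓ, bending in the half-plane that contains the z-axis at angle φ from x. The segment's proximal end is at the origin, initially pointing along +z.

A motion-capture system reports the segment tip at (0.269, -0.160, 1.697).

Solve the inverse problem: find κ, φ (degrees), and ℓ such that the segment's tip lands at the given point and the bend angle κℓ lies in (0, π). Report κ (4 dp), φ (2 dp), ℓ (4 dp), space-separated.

ρ = √(x²+y²) = √(0.269² + -0.160²) = 0.31299
φ = atan2(y, x) mod 360° = atan2(-0.160, 0.269) = 329.2560°
|p|² = ρ² + z² = 0.31299² + 1.697² = 2.97777
κ = 2ρ / |p|² = 2×0.31299 / 2.97777 = 0.21022
θ = 2·atan2(ρ, z) = 2·atan2(0.31299, 1.697) = 0.36477 rad
ℓ = θ/κ = 0.36477/0.21022 = 1.73523

0.2102 329.26 1.7352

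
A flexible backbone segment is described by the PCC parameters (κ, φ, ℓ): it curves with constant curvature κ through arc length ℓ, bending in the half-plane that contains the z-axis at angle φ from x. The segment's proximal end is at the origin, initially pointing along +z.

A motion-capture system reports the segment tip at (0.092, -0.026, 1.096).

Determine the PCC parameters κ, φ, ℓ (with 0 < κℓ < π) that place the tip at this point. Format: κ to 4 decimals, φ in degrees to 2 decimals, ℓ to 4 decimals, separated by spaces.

ρ = √(x²+y²) = √(0.092² + -0.026²) = 0.09560
φ = atan2(y, x) mod 360° = atan2(-0.026, 0.092) = 344.2192°
|p|² = ρ² + z² = 0.09560² + 1.096² = 1.21036
κ = 2ρ / |p|² = 2×0.09560 / 1.21036 = 0.15798
θ = 2·atan2(ρ, z) = 2·atan2(0.09560, 1.096) = 0.17402 rad
ℓ = θ/κ = 0.17402/0.15798 = 1.10155

0.1580 344.22 1.1016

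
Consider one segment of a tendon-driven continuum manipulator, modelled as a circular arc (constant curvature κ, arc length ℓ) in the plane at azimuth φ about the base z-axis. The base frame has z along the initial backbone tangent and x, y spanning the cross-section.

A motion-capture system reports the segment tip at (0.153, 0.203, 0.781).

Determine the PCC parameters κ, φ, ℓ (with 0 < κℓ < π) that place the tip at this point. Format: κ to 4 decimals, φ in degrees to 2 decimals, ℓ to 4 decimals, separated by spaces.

ρ = √(x²+y²) = √(0.153² + 0.203²) = 0.25420
φ = atan2(y, x) mod 360° = atan2(0.203, 0.153) = 52.9949°
|p|² = ρ² + z² = 0.25420² + 0.781² = 0.67458
κ = 2ρ / |p|² = 2×0.25420 / 0.67458 = 0.75366
θ = 2·atan2(ρ, z) = 2·atan2(0.25420, 0.781) = 0.62933 rad
ℓ = θ/κ = 0.62933/0.75366 = 0.83504

0.7537 52.99 0.8350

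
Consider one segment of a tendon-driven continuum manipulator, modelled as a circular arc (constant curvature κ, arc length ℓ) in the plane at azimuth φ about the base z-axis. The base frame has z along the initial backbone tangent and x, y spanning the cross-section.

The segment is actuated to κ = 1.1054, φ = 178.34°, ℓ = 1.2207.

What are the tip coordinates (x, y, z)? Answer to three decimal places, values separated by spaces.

-0.706 0.020 0.883

θ = κ·ℓ = 1.1054 × 1.2207 = 1.34936 rad
ρ = (1 − cos θ)/κ = (1 − 0.21963)/1.1054 = 0.70596
z = sin θ / κ = 0.97558/1.1054 = 0.88256
x = ρ cos φ = 0.70596 × cos(178.34°) = -0.70567
y = ρ sin φ = 0.70596 × sin(178.34°) = 0.02045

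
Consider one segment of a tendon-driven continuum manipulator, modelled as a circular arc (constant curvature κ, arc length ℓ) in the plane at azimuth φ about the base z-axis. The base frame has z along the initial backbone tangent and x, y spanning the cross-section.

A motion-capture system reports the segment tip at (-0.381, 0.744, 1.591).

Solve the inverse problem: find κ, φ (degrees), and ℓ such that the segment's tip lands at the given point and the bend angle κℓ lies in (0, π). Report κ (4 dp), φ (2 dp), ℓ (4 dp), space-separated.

0.5176 117.12 1.8693

ρ = √(x²+y²) = √(-0.381² + 0.744²) = 0.83588
φ = atan2(y, x) mod 360° = atan2(0.744, -0.381) = 117.1168°
|p|² = ρ² + z² = 0.83588² + 1.591² = 3.22998
κ = 2ρ / |p|² = 2×0.83588 / 3.22998 = 0.51758
θ = 2·atan2(ρ, z) = 2·atan2(0.83588, 1.591) = 0.96749 rad
ℓ = θ/κ = 0.96749/0.51758 = 1.86927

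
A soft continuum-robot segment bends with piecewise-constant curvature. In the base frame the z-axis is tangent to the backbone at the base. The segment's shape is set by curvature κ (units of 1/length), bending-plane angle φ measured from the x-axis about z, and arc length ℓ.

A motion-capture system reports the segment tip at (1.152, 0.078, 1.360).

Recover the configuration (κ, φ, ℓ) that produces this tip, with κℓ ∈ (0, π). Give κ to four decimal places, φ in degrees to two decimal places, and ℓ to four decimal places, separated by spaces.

0.7256 3.87 1.9404

ρ = √(x²+y²) = √(1.152² + 0.078²) = 1.15464
φ = atan2(y, x) mod 360° = atan2(0.078, 1.152) = 3.8735°
|p|² = ρ² + z² = 1.15464² + 1.360² = 3.18279
κ = 2ρ / |p|² = 2×1.15464 / 3.18279 = 0.72555
θ = 2·atan2(ρ, z) = 2·atan2(1.15464, 1.360) = 1.40782 rad
ℓ = θ/κ = 1.40782/0.72555 = 1.94035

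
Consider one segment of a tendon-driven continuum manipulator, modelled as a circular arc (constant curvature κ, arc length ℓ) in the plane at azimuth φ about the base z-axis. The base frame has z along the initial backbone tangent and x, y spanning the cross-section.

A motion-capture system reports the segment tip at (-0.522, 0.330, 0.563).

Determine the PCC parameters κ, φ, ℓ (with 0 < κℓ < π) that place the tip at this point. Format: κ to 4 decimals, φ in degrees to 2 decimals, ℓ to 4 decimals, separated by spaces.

1.7686 147.70 0.9404

ρ = √(x²+y²) = √(-0.522² + 0.330²) = 0.61756
φ = atan2(y, x) mod 360° = atan2(0.330, -0.522) = 147.6996°
|p|² = ρ² + z² = 0.61756² + 0.563² = 0.69835
κ = 2ρ / |p|² = 2×0.61756 / 0.69835 = 1.76863
θ = 2·atan2(ρ, z) = 2·atan2(0.61756, 0.563) = 1.66317 rad
ℓ = θ/κ = 1.66317/1.76863 = 0.94037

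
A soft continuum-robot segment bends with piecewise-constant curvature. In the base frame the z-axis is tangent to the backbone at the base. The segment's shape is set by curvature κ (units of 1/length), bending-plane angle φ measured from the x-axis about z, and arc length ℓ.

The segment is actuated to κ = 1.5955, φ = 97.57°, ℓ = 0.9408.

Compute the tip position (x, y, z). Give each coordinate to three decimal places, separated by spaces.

θ = κ·ℓ = 1.5955 × 0.9408 = 1.50105 rad
ρ = (1 − cos θ)/κ = (1 − 0.06969)/1.5955 = 0.58308
z = sin θ / κ = 0.99757/1.5955 = 0.62524
x = ρ cos φ = 0.58308 × cos(97.57°) = -0.07681
y = ρ sin φ = 0.58308 × sin(97.57°) = 0.57800

-0.077 0.578 0.625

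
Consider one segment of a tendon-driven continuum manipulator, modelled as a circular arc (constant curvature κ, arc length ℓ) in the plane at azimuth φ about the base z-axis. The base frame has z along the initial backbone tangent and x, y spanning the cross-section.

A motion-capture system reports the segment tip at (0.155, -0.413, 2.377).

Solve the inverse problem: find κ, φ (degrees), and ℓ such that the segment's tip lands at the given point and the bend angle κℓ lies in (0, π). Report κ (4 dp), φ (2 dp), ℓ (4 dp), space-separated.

ρ = √(x²+y²) = √(0.155² + -0.413²) = 0.44113
φ = atan2(y, x) mod 360° = atan2(-0.413, 0.155) = 290.5712°
|p|² = ρ² + z² = 0.44113² + 2.377² = 5.84472
κ = 2ρ / |p|² = 2×0.44113 / 5.84472 = 0.15095
θ = 2·atan2(ρ, z) = 2·atan2(0.44113, 2.377) = 0.36699 rad
ℓ = θ/κ = 0.36699/0.15095 = 2.43121

0.1509 290.57 2.4312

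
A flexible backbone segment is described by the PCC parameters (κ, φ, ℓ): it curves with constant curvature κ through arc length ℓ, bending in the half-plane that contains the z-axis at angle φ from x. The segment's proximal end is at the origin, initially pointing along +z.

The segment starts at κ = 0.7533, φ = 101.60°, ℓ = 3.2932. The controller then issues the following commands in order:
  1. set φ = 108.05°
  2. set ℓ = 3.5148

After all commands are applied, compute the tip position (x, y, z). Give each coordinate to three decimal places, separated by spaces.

-0.773 2.373 0.629

initial: κ=0.7533, φ=101.60°, ℓ=3.2932
cmd 1: set φ=108.05° → (κ,φ,ℓ)=(0.7533,108.05°,3.2932) → tip=(-0.7361,2.2586,0.8148)
cmd 2: set ℓ=3.5148 → (κ,φ,ℓ)=(0.7533,108.05°,3.5148) → tip=(-0.7735,2.3735,0.6293)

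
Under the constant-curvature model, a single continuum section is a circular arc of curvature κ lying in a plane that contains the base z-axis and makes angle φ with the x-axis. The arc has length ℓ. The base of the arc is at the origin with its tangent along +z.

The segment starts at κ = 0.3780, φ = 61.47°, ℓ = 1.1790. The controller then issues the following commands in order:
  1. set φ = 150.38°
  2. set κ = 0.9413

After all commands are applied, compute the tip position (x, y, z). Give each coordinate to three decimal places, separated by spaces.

initial: κ=0.3780, φ=61.47°, ℓ=1.1790
cmd 1: set φ=150.38° → (κ,φ,ℓ)=(0.3780,150.38°,1.1790) → tip=(-0.2246,0.1277,1.1404)
cmd 2: set κ=0.9413 → (κ,φ,ℓ)=(0.9413,150.38°,1.1790) → tip=(-0.5127,0.2915,0.9515)

-0.513 0.291 0.951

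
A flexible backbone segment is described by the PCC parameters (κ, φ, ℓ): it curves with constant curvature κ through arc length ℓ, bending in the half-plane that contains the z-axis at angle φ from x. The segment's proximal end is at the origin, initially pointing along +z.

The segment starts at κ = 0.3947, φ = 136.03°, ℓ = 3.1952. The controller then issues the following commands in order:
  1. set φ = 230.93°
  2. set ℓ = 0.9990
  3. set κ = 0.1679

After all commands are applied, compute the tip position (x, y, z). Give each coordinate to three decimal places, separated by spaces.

initial: κ=0.3947, φ=136.03°, ℓ=3.1952
cmd 1: set φ=230.93° → (κ,φ,ℓ)=(0.3947,230.93°,3.1952) → tip=(-1.1102,-1.3676,2.4131)
cmd 2: set ℓ=0.9990 → (κ,φ,ℓ)=(0.3947,230.93°,0.9990) → tip=(-0.1225,-0.1509,0.9733)
cmd 3: set κ=0.1679 → (κ,φ,ℓ)=(0.1679,230.93°,0.9990) → tip=(-0.0527,-0.0649,0.9943)

-0.053 -0.065 0.994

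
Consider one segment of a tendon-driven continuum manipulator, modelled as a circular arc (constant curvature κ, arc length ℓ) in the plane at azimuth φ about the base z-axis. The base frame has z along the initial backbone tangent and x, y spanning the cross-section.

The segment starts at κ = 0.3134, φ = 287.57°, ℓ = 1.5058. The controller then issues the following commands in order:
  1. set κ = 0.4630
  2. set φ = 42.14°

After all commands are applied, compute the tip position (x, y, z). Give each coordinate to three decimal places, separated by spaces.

0.374 0.338 1.387

initial: κ=0.3134, φ=287.57°, ℓ=1.5058
cmd 1: set κ=0.4630 → (κ,φ,ℓ)=(0.4630,287.57°,1.5058) → tip=(0.1521,-0.4805,1.3867)
cmd 2: set φ=42.14° → (κ,φ,ℓ)=(0.4630,42.14°,1.5058) → tip=(0.3737,0.3381,1.3867)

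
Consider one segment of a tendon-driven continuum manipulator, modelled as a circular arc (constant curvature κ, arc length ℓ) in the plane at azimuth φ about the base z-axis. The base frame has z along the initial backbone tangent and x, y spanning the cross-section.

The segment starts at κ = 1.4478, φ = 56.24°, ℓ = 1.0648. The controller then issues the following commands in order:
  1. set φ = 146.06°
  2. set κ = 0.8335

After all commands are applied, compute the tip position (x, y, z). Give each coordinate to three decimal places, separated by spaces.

-0.367 0.247 0.930

initial: κ=1.4478, φ=56.24°, ℓ=1.0648
cmd 1: set φ=146.06° → (κ,φ,ℓ)=(1.4478,146.06°,1.0648) → tip=(-0.5563,0.3744,0.6904)
cmd 2: set κ=0.8335 → (κ,φ,ℓ)=(0.8335,146.06°,1.0648) → tip=(-0.3669,0.2469,0.9304)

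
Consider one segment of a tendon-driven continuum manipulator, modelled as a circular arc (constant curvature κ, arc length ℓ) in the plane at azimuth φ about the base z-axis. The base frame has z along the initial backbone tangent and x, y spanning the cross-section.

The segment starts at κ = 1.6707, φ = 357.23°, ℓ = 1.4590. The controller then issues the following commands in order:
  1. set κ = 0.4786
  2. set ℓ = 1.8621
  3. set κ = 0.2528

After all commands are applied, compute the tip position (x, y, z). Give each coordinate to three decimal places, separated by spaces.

initial: κ=1.6707, φ=357.23°, ℓ=1.4590
cmd 1: set κ=0.4786 → (κ,φ,ℓ)=(0.4786,357.23°,1.4590) → tip=(0.4885,-0.0236,1.3433)
cmd 2: set ℓ=1.8621 → (κ,φ,ℓ)=(0.4786,357.23°,1.8621) → tip=(0.7754,-0.0375,1.6252)
cmd 3: set κ=0.2528 → (κ,φ,ℓ)=(0.2528,357.23°,1.8621) → tip=(0.4297,-0.0208,1.7941)

0.430 -0.021 1.794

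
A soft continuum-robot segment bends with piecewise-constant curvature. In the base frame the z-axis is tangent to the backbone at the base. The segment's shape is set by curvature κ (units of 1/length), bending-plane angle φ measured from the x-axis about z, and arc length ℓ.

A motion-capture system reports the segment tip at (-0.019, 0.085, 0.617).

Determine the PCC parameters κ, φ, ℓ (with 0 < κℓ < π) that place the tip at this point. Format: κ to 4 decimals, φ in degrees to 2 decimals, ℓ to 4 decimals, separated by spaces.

0.4486 102.60 0.6252

ρ = √(x²+y²) = √(-0.019² + 0.085²) = 0.08710
φ = atan2(y, x) mod 360° = atan2(0.085, -0.019) = 102.6002°
|p|² = ρ² + z² = 0.08710² + 0.617² = 0.38827
κ = 2ρ / |p|² = 2×0.08710 / 0.38827 = 0.44864
θ = 2·atan2(ρ, z) = 2·atan2(0.08710, 0.617) = 0.28047 rad
ℓ = θ/κ = 0.28047/0.44864 = 0.62516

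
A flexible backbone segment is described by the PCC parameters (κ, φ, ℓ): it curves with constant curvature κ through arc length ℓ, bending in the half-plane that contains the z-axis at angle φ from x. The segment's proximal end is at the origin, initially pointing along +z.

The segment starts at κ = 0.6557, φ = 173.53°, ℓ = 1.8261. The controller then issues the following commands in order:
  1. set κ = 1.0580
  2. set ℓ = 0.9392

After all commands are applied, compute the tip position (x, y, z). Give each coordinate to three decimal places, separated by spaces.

initial: κ=0.6557, φ=173.53°, ℓ=1.8261
cmd 1: set κ=1.0580 → (κ,φ,ℓ)=(1.0580,173.53°,1.8261) → tip=(-1.2711,0.1441,0.8842)
cmd 2: set ℓ=0.9392 → (κ,φ,ℓ)=(1.0580,173.53°,0.9392) → tip=(-0.4267,0.0484,0.7921)

-0.427 0.048 0.792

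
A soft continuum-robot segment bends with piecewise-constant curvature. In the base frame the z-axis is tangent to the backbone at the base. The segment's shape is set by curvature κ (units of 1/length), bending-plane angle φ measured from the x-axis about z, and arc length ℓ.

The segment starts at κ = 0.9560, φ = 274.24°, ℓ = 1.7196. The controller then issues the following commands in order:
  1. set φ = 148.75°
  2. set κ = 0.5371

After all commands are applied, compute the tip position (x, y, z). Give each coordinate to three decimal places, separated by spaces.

-0.632 0.383 1.485

initial: κ=0.9560, φ=274.24°, ℓ=1.7196
cmd 1: set φ=148.75° → (κ,φ,ℓ)=(0.9560,148.75°,1.7196) → tip=(-0.9596,0.5823,1.0432)
cmd 2: set κ=0.5371 → (κ,φ,ℓ)=(0.5371,148.75°,1.7196) → tip=(-0.6320,0.3835,1.4853)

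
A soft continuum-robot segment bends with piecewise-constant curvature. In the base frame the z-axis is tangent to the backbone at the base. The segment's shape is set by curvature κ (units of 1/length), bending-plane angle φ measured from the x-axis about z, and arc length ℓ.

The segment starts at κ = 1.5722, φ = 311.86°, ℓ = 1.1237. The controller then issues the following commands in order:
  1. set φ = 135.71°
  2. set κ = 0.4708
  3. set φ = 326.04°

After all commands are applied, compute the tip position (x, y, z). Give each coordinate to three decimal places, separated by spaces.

initial: κ=1.5722, φ=311.86°, ℓ=1.1237
cmd 1: set φ=135.71° → (κ,φ,ℓ)=(1.5722,135.71°,1.1237) → tip=(-0.5439,0.5306,0.6239)
cmd 2: set κ=0.4708 → (κ,φ,ℓ)=(0.4708,135.71°,1.1237) → tip=(-0.2079,0.2028,1.0720)
cmd 3: set φ=326.04° → (κ,φ,ℓ)=(0.4708,326.04°,1.1237) → tip=(0.2408,-0.1622,1.0720)

0.241 -0.162 1.072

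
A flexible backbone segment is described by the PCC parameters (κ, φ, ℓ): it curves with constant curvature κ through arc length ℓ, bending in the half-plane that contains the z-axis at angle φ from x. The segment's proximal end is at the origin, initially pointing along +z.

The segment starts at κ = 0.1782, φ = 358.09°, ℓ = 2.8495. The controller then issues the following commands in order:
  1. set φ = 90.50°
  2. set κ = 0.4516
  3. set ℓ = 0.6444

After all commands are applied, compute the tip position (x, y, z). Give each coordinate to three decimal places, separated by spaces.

initial: κ=0.1782, φ=358.09°, ℓ=2.8495
cmd 1: set φ=90.50° → (κ,φ,ℓ)=(0.1782,90.50°,2.8495) → tip=(-0.0062,0.7080,2.7286)
cmd 2: set κ=0.4516 → (κ,φ,ℓ)=(0.4516,90.50°,2.8495) → tip=(-0.0139,1.5939,2.1257)
cmd 3: set ℓ=0.6444 → (κ,φ,ℓ)=(0.4516,90.50°,0.6444) → tip=(-0.0008,0.0931,0.6353)

-0.001 0.093 0.635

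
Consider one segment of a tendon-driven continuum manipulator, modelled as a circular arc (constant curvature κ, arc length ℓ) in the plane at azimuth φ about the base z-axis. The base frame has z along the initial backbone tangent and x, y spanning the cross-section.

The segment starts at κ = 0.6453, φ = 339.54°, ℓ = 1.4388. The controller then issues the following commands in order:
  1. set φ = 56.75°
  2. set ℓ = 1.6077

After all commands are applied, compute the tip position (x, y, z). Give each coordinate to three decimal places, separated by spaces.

0.418 0.637 1.334

initial: κ=0.6453, φ=339.54°, ℓ=1.4388
cmd 1: set φ=56.75° → (κ,φ,ℓ)=(0.6453,56.75°,1.4388) → tip=(0.3407,0.5196,1.2408)
cmd 2: set ℓ=1.6077 → (κ,φ,ℓ)=(0.6453,56.75°,1.6077) → tip=(0.4177,0.6371,1.3344)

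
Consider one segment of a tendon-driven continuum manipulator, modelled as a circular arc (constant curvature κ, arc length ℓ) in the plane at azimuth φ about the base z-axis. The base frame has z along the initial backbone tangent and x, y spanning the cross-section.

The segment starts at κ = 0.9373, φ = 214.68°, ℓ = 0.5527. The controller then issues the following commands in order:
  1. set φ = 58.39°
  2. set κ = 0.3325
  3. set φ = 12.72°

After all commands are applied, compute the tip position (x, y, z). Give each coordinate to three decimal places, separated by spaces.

initial: κ=0.9373, φ=214.68°, ℓ=0.5527
cmd 1: set φ=58.39° → (κ,φ,ℓ)=(0.9373,58.39°,0.5527) → tip=(0.0734,0.1192,0.5283)
cmd 2: set κ=0.3325 → (κ,φ,ℓ)=(0.3325,58.39°,0.5527) → tip=(0.0265,0.0431,0.5496)
cmd 3: set φ=12.72° → (κ,φ,ℓ)=(0.3325,12.72°,0.5527) → tip=(0.0494,0.0112,0.5496)

0.049 0.011 0.550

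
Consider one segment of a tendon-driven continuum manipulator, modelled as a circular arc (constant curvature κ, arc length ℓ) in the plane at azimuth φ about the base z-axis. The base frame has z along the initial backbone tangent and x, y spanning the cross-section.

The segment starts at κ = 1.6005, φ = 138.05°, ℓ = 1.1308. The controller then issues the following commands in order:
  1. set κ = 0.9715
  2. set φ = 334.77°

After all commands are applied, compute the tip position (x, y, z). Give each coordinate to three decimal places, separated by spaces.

initial: κ=1.6005, φ=138.05°, ℓ=1.1308
cmd 1: set κ=0.9715 → (κ,φ,ℓ)=(0.9715,138.05°,1.1308) → tip=(-0.4173,0.3751,0.9167)
cmd 2: set φ=334.77° → (κ,φ,ℓ)=(0.9715,334.77°,1.1308) → tip=(0.5076,-0.2392,0.9167)

0.508 -0.239 0.917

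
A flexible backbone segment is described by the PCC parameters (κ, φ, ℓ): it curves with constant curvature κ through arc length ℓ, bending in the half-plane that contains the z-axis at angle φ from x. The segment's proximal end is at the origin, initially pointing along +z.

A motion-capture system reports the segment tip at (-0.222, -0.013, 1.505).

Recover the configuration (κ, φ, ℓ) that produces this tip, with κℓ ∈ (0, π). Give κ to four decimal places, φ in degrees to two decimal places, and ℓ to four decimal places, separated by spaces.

0.1922 183.35 1.5268

ρ = √(x²+y²) = √(-0.222² + -0.013²) = 0.22238
φ = atan2(y, x) mod 360° = atan2(-0.013, -0.222) = 183.3513°
|p|² = ρ² + z² = 0.22238² + 1.505² = 2.31448
κ = 2ρ / |p|² = 2×0.22238 / 2.31448 = 0.19216
θ = 2·atan2(ρ, z) = 2·atan2(0.22238, 1.505) = 0.29340 rad
ℓ = θ/κ = 0.29340/0.19216 = 1.52681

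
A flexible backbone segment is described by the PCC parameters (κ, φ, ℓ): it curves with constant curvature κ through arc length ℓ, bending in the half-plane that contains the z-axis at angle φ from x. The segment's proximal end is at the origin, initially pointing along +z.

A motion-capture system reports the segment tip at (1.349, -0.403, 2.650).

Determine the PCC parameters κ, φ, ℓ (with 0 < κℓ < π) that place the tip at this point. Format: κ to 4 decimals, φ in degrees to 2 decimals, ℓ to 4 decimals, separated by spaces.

0.3127 343.37 3.1235

ρ = √(x²+y²) = √(1.349² + -0.403²) = 1.40791
φ = atan2(y, x) mod 360° = atan2(-0.403, 1.349) = 343.3670°
|p|² = ρ² + z² = 1.40791² + 2.650² = 9.00471
κ = 2ρ / |p|² = 2×1.40791 / 9.00471 = 0.31271
θ = 2·atan2(ρ, z) = 2·atan2(1.40791, 2.650) = 0.97673 rad
ℓ = θ/κ = 0.97673/0.31271 = 3.12347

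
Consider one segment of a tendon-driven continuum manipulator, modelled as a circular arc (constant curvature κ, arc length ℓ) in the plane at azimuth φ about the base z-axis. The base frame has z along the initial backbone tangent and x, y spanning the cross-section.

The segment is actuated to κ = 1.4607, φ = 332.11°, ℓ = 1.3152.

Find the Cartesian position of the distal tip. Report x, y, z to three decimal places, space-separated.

θ = κ·ℓ = 1.4607 × 1.3152 = 1.92111 rad
ρ = (1 − cos θ)/κ = (1 − -0.34319)/1.4607 = 0.91956
z = sin θ / κ = 0.93926/1.4607 = 0.64302
x = ρ cos φ = 0.91956 × cos(332.11°) = 0.81275
y = ρ sin φ = 0.91956 × sin(332.11°) = -0.43015

0.813 -0.430 0.643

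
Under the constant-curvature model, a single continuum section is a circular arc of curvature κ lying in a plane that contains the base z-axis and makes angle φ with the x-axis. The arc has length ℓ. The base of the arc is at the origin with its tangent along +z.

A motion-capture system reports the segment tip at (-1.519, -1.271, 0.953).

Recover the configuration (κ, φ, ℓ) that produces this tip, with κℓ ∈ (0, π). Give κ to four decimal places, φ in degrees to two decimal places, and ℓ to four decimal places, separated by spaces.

0.8200 219.92 2.7375

ρ = √(x²+y²) = √(-1.519² + -1.271²) = 1.98061
φ = atan2(y, x) mod 360° = atan2(-1.271, -1.519) = 219.9204°
|p|² = ρ² + z² = 1.98061² + 0.953² = 4.83101
κ = 2ρ / |p|² = 2×1.98061 / 4.83101 = 0.81996
θ = 2·atan2(ρ, z) = 2·atan2(1.98061, 0.953) = 2.24466 rad
ℓ = θ/κ = 2.24466/0.81996 = 2.73754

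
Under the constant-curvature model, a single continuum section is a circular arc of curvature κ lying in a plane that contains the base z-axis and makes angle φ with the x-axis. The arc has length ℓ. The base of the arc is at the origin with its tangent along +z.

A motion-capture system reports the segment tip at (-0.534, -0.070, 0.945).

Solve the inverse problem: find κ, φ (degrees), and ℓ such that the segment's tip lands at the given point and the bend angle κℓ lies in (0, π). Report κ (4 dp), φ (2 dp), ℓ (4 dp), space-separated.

ρ = √(x²+y²) = √(-0.534² + -0.070²) = 0.53857
φ = atan2(y, x) mod 360° = atan2(-0.070, -0.534) = 187.4681°
|p|² = ρ² + z² = 0.53857² + 0.945² = 1.18308
κ = 2ρ / |p|² = 2×0.53857 / 1.18308 = 0.91045
θ = 2·atan2(ρ, z) = 2·atan2(0.53857, 0.945) = 1.03601 rad
ℓ = θ/κ = 1.03601/0.91045 = 1.13791

0.9105 187.47 1.1379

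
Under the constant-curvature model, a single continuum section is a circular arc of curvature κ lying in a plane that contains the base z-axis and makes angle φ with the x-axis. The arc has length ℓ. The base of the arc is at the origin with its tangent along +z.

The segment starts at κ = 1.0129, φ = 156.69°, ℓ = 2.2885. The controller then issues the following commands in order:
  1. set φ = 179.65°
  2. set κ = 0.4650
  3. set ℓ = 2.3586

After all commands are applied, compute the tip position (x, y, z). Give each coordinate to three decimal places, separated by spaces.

-1.169 0.007 1.913

initial: κ=1.0129, φ=156.69°, ℓ=2.2885
cmd 1: set φ=179.65° → (κ,φ,ℓ)=(1.0129,179.65°,2.2885) → tip=(-1.6582,0.0101,0.7242)
cmd 2: set κ=0.4650 → (κ,φ,ℓ)=(0.4650,179.65°,2.2885) → tip=(-1.1070,0.0068,1.8804)
cmd 3: set ℓ=2.3586 → (κ,φ,ℓ)=(0.4650,179.65°,2.3586) → tip=(-1.1688,0.0071,1.9134)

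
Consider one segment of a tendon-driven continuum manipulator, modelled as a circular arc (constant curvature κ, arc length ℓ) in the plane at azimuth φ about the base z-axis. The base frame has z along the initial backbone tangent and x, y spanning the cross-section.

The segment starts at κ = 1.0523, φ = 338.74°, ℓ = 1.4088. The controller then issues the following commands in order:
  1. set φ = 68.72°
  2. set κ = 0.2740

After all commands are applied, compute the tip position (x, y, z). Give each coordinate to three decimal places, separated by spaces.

initial: κ=1.0523, φ=338.74°, ℓ=1.4088
cmd 1: set φ=68.72° → (κ,φ,ℓ)=(1.0523,68.72°,1.4088) → tip=(0.3145,0.8074,0.9466)
cmd 2: set κ=0.2740 → (κ,φ,ℓ)=(0.2740,68.72°,1.4088) → tip=(0.0975,0.2502,1.3741)

0.097 0.250 1.374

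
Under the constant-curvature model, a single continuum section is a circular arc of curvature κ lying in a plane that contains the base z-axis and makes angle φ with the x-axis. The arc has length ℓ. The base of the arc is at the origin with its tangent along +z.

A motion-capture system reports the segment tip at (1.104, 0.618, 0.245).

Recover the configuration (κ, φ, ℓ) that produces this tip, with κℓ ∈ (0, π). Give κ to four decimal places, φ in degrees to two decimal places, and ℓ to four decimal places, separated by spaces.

1.5236 29.24 1.8108

ρ = √(x²+y²) = √(1.104² + 0.618²) = 1.26520
φ = atan2(y, x) mod 360° = atan2(0.618, 1.104) = 29.2393°
|p|² = ρ² + z² = 1.26520² + 0.245² = 1.66077
κ = 2ρ / |p|² = 2×1.26520 / 1.66077 = 1.52364
θ = 2·atan2(ρ, z) = 2·atan2(1.26520, 0.245) = 2.75904 rad
ℓ = θ/κ = 2.75904/1.52364 = 1.81082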